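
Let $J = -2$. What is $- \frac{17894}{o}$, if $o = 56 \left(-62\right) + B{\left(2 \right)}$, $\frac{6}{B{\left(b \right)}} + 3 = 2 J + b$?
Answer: $\frac{44735}{8683} \approx 5.152$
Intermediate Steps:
$B{\left(b \right)} = \frac{6}{-7 + b}$ ($B{\left(b \right)} = \frac{6}{-3 + \left(2 \left(-2\right) + b\right)} = \frac{6}{-3 + \left(-4 + b\right)} = \frac{6}{-7 + b}$)
$o = - \frac{17366}{5}$ ($o = 56 \left(-62\right) + \frac{6}{-7 + 2} = -3472 + \frac{6}{-5} = -3472 + 6 \left(- \frac{1}{5}\right) = -3472 - \frac{6}{5} = - \frac{17366}{5} \approx -3473.2$)
$- \frac{17894}{o} = - \frac{17894}{- \frac{17366}{5}} = \left(-17894\right) \left(- \frac{5}{17366}\right) = \frac{44735}{8683}$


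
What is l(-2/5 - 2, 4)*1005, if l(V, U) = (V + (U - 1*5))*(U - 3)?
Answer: -3417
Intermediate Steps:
l(V, U) = (-3 + U)*(-5 + U + V) (l(V, U) = (V + (U - 5))*(-3 + U) = (V + (-5 + U))*(-3 + U) = (-5 + U + V)*(-3 + U) = (-3 + U)*(-5 + U + V))
l(-2/5 - 2, 4)*1005 = (15 + 4² - 8*4 - 3*(-2/5 - 2) + 4*(-2/5 - 2))*1005 = (15 + 16 - 32 - 3*(-2*⅕ - 2) + 4*(-2*⅕ - 2))*1005 = (15 + 16 - 32 - 3*(-⅖ - 2) + 4*(-⅖ - 2))*1005 = (15 + 16 - 32 - 3*(-12/5) + 4*(-12/5))*1005 = (15 + 16 - 32 + 36/5 - 48/5)*1005 = -17/5*1005 = -3417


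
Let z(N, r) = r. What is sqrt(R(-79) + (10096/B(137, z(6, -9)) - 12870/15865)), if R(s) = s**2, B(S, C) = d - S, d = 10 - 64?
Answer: sqrt(2272532842215203)/606043 ≈ 78.660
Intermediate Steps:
d = -54
B(S, C) = -54 - S
sqrt(R(-79) + (10096/B(137, z(6, -9)) - 12870/15865)) = sqrt((-79)**2 + (10096/(-54 - 1*137) - 12870/15865)) = sqrt(6241 + (10096/(-54 - 137) - 12870*1/15865)) = sqrt(6241 + (10096/(-191) - 2574/3173)) = sqrt(6241 + (10096*(-1/191) - 2574/3173)) = sqrt(6241 + (-10096/191 - 2574/3173)) = sqrt(6241 - 32526242/606043) = sqrt(3749788121/606043) = sqrt(2272532842215203)/606043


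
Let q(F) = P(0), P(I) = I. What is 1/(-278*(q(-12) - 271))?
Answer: 1/75338 ≈ 1.3274e-5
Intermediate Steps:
q(F) = 0
1/(-278*(q(-12) - 271)) = 1/(-278*(0 - 271)) = 1/(-278*(-271)) = 1/75338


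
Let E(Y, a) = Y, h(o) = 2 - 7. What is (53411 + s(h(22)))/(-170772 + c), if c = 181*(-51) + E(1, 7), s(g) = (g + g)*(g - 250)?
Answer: -55961/180002 ≈ -0.31089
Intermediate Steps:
h(o) = -5
s(g) = 2*g*(-250 + g) (s(g) = (2*g)*(-250 + g) = 2*g*(-250 + g))
c = -9230 (c = 181*(-51) + 1 = -9231 + 1 = -9230)
(53411 + s(h(22)))/(-170772 + c) = (53411 + 2*(-5)*(-250 - 5))/(-170772 - 9230) = (53411 + 2*(-5)*(-255))/(-180002) = (53411 + 2550)*(-1/180002) = 55961*(-1/180002) = -55961/180002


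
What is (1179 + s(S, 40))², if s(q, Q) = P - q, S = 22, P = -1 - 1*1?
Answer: 1334025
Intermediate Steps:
P = -2 (P = -1 - 1 = -2)
s(q, Q) = -2 - q
(1179 + s(S, 40))² = (1179 + (-2 - 1*22))² = (1179 + (-2 - 22))² = (1179 - 24)² = 1155² = 1334025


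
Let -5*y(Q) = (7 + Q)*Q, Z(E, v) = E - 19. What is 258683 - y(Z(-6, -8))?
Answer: 258773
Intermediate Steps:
Z(E, v) = -19 + E
y(Q) = -Q*(7 + Q)/5 (y(Q) = -(7 + Q)*Q/5 = -Q*(7 + Q)/5)
258683 - y(Z(-6, -8)) = 258683 - (-1)*(-19 - 6)*(7 + (-19 - 6))/5 = 258683 - (-1)*(-25)*(7 - 25)/5 = 258683 - (-1)*(-25)*(-18)/5 = 258683 - 1*(-90) = 258683 + 90 = 258773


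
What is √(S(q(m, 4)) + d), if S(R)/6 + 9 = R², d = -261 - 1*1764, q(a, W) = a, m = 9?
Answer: 3*I*√177 ≈ 39.912*I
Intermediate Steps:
d = -2025 (d = -261 - 1764 = -2025)
S(R) = -54 + 6*R²
√(S(q(m, 4)) + d) = √((-54 + 6*9²) - 2025) = √((-54 + 6*81) - 2025) = √((-54 + 486) - 2025) = √(432 - 2025) = √(-1593) = 3*I*√177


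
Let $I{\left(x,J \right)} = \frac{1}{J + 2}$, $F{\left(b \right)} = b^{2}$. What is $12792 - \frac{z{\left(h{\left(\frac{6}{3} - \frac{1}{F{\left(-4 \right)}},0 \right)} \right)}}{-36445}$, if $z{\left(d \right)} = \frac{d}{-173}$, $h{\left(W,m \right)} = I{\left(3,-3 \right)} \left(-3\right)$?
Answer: $\frac{80653368117}{6304985} \approx 12792.0$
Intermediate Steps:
$I{\left(x,J \right)} = \frac{1}{2 + J}$
$h{\left(W,m \right)} = 3$ ($h{\left(W,m \right)} = \frac{1}{2 - 3} \left(-3\right) = \frac{1}{-1} \left(-3\right) = \left(-1\right) \left(-3\right) = 3$)
$z{\left(d \right)} = - \frac{d}{173}$ ($z{\left(d \right)} = d \left(- \frac{1}{173}\right) = - \frac{d}{173}$)
$12792 - \frac{z{\left(h{\left(\frac{6}{3} - \frac{1}{F{\left(-4 \right)}},0 \right)} \right)}}{-36445} = 12792 - \frac{\left(- \frac{1}{173}\right) 3}{-36445} = 12792 - \left(- \frac{3}{173}\right) \left(- \frac{1}{36445}\right) = 12792 - \frac{3}{6304985} = \frac{80653368117}{6304985}$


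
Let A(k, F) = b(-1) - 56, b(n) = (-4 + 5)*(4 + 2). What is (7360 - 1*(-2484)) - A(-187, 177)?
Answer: 9894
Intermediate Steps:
b(n) = 6 (b(n) = 1*6 = 6)
A(k, F) = -50 (A(k, F) = 6 - 56 = -50)
(7360 - 1*(-2484)) - A(-187, 177) = (7360 - 1*(-2484)) - 1*(-50) = (7360 + 2484) + 50 = 9844 + 50 = 9894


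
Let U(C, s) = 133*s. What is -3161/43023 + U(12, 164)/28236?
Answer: 23587880/33744373 ≈ 0.69902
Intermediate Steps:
-3161/43023 + U(12, 164)/28236 = -3161/43023 + (133*164)/28236 = -3161*1/43023 + 21812*(1/28236) = -3161/43023 + 5453/7059 = 23587880/33744373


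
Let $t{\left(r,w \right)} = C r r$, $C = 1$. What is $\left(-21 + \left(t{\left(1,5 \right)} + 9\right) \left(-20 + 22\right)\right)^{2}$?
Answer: $1$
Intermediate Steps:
$t{\left(r,w \right)} = r^{2}$ ($t{\left(r,w \right)} = 1 r r = r r = r^{2}$)
$\left(-21 + \left(t{\left(1,5 \right)} + 9\right) \left(-20 + 22\right)\right)^{2} = \left(-21 + \left(1^{2} + 9\right) \left(-20 + 22\right)\right)^{2} = \left(-21 + \left(1 + 9\right) 2\right)^{2} = \left(-21 + 10 \cdot 2\right)^{2} = \left(-21 + 20\right)^{2} = \left(-1\right)^{2} = 1$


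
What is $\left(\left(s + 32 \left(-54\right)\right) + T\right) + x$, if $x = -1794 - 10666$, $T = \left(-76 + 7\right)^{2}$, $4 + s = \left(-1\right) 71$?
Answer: $-9502$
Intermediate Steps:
$s = -75$ ($s = -4 - 71 = -75$)
$T = 4761$ ($T = \left(-69\right)^{2} = 4761$)
$x = -12460$ ($x = -1794 - 10666 = -12460$)
$\left(\left(s + 32 \left(-54\right)\right) + T\right) + x = \left(\left(-75 + 32 \left(-54\right)\right) + 4761\right) - 12460 = \left(\left(-75 - 1728\right) + 4761\right) - 12460 = \left(-1803 + 4761\right) - 12460 = 2958 - 12460 = -9502$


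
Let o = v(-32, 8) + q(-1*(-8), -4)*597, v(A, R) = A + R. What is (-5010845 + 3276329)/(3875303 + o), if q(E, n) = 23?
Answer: -867258/1944505 ≈ -0.44600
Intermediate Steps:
o = 13707 (o = (-32 + 8) + 23*597 = -24 + 13731 = 13707)
(-5010845 + 3276329)/(3875303 + o) = (-5010845 + 3276329)/(3875303 + 13707) = -1734516/3889010 = -1734516*1/3889010 = -867258/1944505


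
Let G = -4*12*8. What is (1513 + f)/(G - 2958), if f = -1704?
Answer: 191/3342 ≈ 0.057151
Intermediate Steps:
G = -384 (G = -48*8 = -384)
(1513 + f)/(G - 2958) = (1513 - 1704)/(-384 - 2958) = -191/(-3342) = -191*(-1/3342) = 191/3342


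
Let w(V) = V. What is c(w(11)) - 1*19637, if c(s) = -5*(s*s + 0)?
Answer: -20242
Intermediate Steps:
c(s) = -5*s² (c(s) = -5*(s² + 0) = -5*s²)
c(w(11)) - 1*19637 = -5*11² - 1*19637 = -5*121 - 19637 = -605 - 19637 = -20242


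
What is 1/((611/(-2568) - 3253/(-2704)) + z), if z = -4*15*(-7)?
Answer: 867984/365390975 ≈ 0.0023755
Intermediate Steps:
z = 420 (z = -60*(-7) = 420)
1/((611/(-2568) - 3253/(-2704)) + z) = 1/((611/(-2568) - 3253/(-2704)) + 420) = 1/((611*(-1/2568) - 3253*(-1/2704)) + 420) = 1/((-611/2568 + 3253/2704) + 420) = 1/(837695/867984 + 420) = 1/(365390975/867984) = 867984/365390975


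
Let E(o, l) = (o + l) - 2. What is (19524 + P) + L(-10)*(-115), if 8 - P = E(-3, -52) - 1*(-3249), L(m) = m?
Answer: 17490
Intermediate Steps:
E(o, l) = -2 + l + o (E(o, l) = (l + o) - 2 = -2 + l + o)
P = -3184 (P = 8 - ((-2 - 52 - 3) - 1*(-3249)) = 8 - (-57 + 3249) = 8 - 1*3192 = 8 - 3192 = -3184)
(19524 + P) + L(-10)*(-115) = (19524 - 3184) - 10*(-115) = 16340 + 1150 = 17490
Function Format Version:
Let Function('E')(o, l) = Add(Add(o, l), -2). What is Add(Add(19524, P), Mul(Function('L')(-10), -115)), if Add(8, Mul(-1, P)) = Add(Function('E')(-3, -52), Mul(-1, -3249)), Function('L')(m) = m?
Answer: 17490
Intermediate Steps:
Function('E')(o, l) = Add(-2, l, o) (Function('E')(o, l) = Add(Add(l, o), -2) = Add(-2, l, o))
P = -3184 (P = Add(8, Mul(-1, Add(Add(-2, -52, -3), Mul(-1, -3249)))) = Add(8, Mul(-1, Add(-57, 3249))) = Add(8, Mul(-1, 3192)) = Add(8, -3192) = -3184)
Add(Add(19524, P), Mul(Function('L')(-10), -115)) = Add(Add(19524, -3184), Mul(-10, -115)) = Add(16340, 1150) = 17490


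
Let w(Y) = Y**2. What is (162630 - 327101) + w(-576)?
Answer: 167305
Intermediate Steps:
(162630 - 327101) + w(-576) = (162630 - 327101) + (-576)**2 = -164471 + 331776 = 167305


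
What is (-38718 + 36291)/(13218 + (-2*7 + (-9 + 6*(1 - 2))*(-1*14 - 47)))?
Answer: -2427/14119 ≈ -0.17190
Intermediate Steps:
(-38718 + 36291)/(13218 + (-2*7 + (-9 + 6*(1 - 2))*(-1*14 - 47))) = -2427/(13218 + (-14 + (-9 + 6*(-1))*(-14 - 47))) = -2427/(13218 + (-14 + (-9 - 6)*(-61))) = -2427/(13218 + (-14 - 15*(-61))) = -2427/(13218 + (-14 + 915)) = -2427/(13218 + 901) = -2427/14119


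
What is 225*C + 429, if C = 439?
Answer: 99204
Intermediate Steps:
225*C + 429 = 225*439 + 429 = 98775 + 429 = 99204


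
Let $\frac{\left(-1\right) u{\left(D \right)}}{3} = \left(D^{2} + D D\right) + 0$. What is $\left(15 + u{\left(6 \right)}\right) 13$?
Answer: $-2613$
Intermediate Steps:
$u{\left(D \right)} = - 6 D^{2}$ ($u{\left(D \right)} = - 3 \left(\left(D^{2} + D D\right) + 0\right) = - 3 \left(\left(D^{2} + D^{2}\right) + 0\right) = - 3 \left(2 D^{2} + 0\right) = - 3 \cdot 2 D^{2} = - 6 D^{2}$)
$\left(15 + u{\left(6 \right)}\right) 13 = \left(15 - 6 \cdot 6^{2}\right) 13 = \left(15 - 216\right) 13 = \left(-201\right) 13 = -2613$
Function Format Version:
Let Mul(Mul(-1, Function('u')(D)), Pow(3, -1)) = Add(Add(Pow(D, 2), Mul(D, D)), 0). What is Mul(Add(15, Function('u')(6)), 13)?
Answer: -2613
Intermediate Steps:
Function('u')(D) = Mul(-6, Pow(D, 2)) (Function('u')(D) = Mul(-3, Add(Add(Pow(D, 2), Mul(D, D)), 0)) = Mul(-3, Add(Add(Pow(D, 2), Pow(D, 2)), 0)) = Mul(-3, Add(Mul(2, Pow(D, 2)), 0)) = Mul(-3, Mul(2, Pow(D, 2))) = Mul(-6, Pow(D, 2)))
Mul(Add(15, Function('u')(6)), 13) = Mul(Add(15, Mul(-6, Pow(6, 2))), 13) = Mul(Add(15, Mul(-6, 36)), 13) = Mul(Add(15, -216), 13) = Mul(-201, 13) = -2613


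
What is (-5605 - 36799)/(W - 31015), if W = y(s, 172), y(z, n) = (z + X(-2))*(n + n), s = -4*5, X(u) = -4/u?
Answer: 42404/37207 ≈ 1.1397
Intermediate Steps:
s = -20
y(z, n) = 2*n*(2 + z) (y(z, n) = (z - 4/(-2))*(n + n) = (z - 4*(-½))*(2*n) = (z + 2)*(2*n) = (2 + z)*(2*n) = 2*n*(2 + z))
W = -6192 (W = 2*172*(2 - 20) = 2*172*(-18) = -6192)
(-5605 - 36799)/(W - 31015) = (-5605 - 36799)/(-6192 - 31015) = -42404/(-37207) = -42404*(-1/37207) = 42404/37207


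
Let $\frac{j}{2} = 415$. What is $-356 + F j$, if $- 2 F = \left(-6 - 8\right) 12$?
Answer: $69364$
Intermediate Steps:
$F = 84$ ($F = - \frac{\left(-6 - 8\right) 12}{2} = - \frac{\left(-14\right) 12}{2} = \left(- \frac{1}{2}\right) \left(-168\right) = 84$)
$j = 830$ ($j = 2 \cdot 415 = 830$)
$-356 + F j = -356 + 84 \cdot 830 = -356 + 69720 = 69364$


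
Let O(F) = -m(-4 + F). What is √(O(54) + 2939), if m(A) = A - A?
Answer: √2939 ≈ 54.213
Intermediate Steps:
m(A) = 0
O(F) = 0 (O(F) = -1*0 = 0)
√(O(54) + 2939) = √(0 + 2939) = √2939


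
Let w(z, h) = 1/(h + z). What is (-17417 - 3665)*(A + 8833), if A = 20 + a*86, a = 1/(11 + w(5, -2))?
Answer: -3175581660/17 ≈ -1.8680e+8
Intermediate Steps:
a = 3/34 (a = 1/(11 + 1/(-2 + 5)) = 1/(11 + 1/3) = 1/(11 + ⅓) = 1/(34/3) = 3/34 ≈ 0.088235)
A = 469/17 (A = 20 + (3/34)*86 = 20 + 129/17 = 469/17 ≈ 27.588)
(-17417 - 3665)*(A + 8833) = (-17417 - 3665)*(469/17 + 8833) = -21082*150630/17 = -3175581660/17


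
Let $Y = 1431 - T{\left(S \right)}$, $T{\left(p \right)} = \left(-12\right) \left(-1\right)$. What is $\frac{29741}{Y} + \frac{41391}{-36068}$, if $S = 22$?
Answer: $\frac{1013964559}{51180492} \approx 19.812$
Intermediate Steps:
$T{\left(p \right)} = 12$
$Y = 1419$ ($Y = 1431 - 12 = 1419$)
$\frac{29741}{Y} + \frac{41391}{-36068} = \frac{29741}{1419} + \frac{41391}{-36068} = 29741 \cdot \frac{1}{1419} + 41391 \left(- \frac{1}{36068}\right) = \frac{29741}{1419} - \frac{41391}{36068} = \frac{1013964559}{51180492}$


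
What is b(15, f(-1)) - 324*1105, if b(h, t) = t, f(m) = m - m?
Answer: -358020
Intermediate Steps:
f(m) = 0
b(15, f(-1)) - 324*1105 = 0 - 324*1105 = 0 - 358020 = -358020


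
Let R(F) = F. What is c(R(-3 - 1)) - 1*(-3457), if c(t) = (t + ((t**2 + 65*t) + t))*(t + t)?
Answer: 5473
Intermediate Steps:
c(t) = 2*t*(t**2 + 67*t) (c(t) = (t + (t**2 + 66*t))*(2*t) = (t**2 + 67*t)*(2*t) = 2*t*(t**2 + 67*t))
c(R(-3 - 1)) - 1*(-3457) = 2*(-3 - 1)**2*(67 + (-3 - 1)) - 1*(-3457) = 2*(-4)**2*(67 - 4) + 3457 = 2*16*63 + 3457 = 2016 + 3457 = 5473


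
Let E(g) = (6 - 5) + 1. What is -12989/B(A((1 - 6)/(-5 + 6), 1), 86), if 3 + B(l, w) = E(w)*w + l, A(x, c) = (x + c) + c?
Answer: -12989/166 ≈ -78.247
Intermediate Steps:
E(g) = 2 (E(g) = 1 + 1 = 2)
A(x, c) = x + 2*c (A(x, c) = (c + x) + c = x + 2*c)
B(l, w) = -3 + l + 2*w (B(l, w) = -3 + (2*w + l) = -3 + (l + 2*w) = -3 + l + 2*w)
-12989/B(A((1 - 6)/(-5 + 6), 1), 86) = -12989/(-3 + ((1 - 6)/(-5 + 6) + 2*1) + 2*86) = -12989/(-3 + (-5/1 + 2) + 172) = -12989/(-3 + (-5*1 + 2) + 172) = -12989/(-3 + (-5 + 2) + 172) = -12989/(-3 - 3 + 172) = -12989/166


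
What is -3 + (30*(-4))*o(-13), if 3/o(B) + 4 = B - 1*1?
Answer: 17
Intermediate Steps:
o(B) = 3/(-5 + B) (o(B) = 3/(-4 + (B - 1*1)) = 3/(-4 + (B - 1)) = 3/(-4 + (-1 + B)) = 3/(-5 + B))
-3 + (30*(-4))*o(-13) = -3 + (30*(-4))*(3/(-5 - 13)) = -3 - 360/(-18) = -3 - 360*(-1)/18 = -3 - 120*(-1/6) = -3 + 20 = 17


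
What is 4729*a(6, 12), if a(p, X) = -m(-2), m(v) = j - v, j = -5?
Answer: 14187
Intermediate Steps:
m(v) = -5 - v
a(p, X) = 3 (a(p, X) = -(-5 - 1*(-2)) = -(-5 + 2) = -1*(-3) = 3)
4729*a(6, 12) = 4729*3 = 14187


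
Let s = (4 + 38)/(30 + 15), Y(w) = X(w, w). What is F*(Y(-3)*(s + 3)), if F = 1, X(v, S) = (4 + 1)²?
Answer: 295/3 ≈ 98.333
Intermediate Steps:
X(v, S) = 25 (X(v, S) = 5² = 25)
Y(w) = 25
s = 14/15 (s = 42/45 = 42*(1/45) = 14/15 ≈ 0.93333)
F*(Y(-3)*(s + 3)) = 1*(25*(14/15 + 3)) = 1*(25*(59/15)) = 1*(295/3) = 295/3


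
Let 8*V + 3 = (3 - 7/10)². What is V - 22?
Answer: -17371/800 ≈ -21.714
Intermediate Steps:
V = 229/800 (V = -3/8 + (3 - 7/10)²/8 = -3/8 + (23/10)²/8 = -3/8 + (⅛)*(529/100) = -3/8 + 529/800 = 229/800 ≈ 0.28625)
V - 22 = 229/800 - 22 = -17371/800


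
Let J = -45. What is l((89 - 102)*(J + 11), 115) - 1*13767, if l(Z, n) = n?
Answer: -13652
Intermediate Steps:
l((89 - 102)*(J + 11), 115) - 1*13767 = 115 - 1*13767 = 115 - 13767 = -13652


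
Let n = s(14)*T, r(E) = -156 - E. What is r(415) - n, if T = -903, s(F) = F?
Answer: 12071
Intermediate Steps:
n = -12642 (n = 14*(-903) = -12642)
r(415) - n = (-156 - 1*415) - 1*(-12642) = (-156 - 415) + 12642 = -571 + 12642 = 12071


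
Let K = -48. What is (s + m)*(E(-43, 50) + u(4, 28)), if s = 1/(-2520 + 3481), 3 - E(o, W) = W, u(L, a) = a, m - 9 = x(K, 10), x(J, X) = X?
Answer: -346940/961 ≈ -361.02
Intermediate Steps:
m = 19 (m = 9 + 10 = 19)
E(o, W) = 3 - W
s = 1/961 ≈ 0.0010406
(s + m)*(E(-43, 50) + u(4, 28)) = (1/961 + 19)*((3 - 1*50) + 28) = 18260*((3 - 50) + 28)/961 = 18260*(-47 + 28)/961 = (18260/961)*(-19) = -346940/961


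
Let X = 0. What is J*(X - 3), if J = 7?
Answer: -21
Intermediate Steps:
J*(X - 3) = 7*(0 - 3) = 7*(-3) = -21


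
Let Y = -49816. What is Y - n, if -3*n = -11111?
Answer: -160559/3 ≈ -53520.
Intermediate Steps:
n = 11111/3 (n = -1/3*(-11111) = 11111/3 ≈ 3703.7)
Y - n = -49816 - 1*11111/3 = -49816 - 11111/3 = -160559/3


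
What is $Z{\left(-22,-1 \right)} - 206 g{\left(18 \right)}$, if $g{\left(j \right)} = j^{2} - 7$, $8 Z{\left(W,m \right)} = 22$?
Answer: $- \frac{261197}{4} \approx -65299.0$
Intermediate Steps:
$Z{\left(W,m \right)} = \frac{11}{4}$ ($Z{\left(W,m \right)} = \frac{1}{8} \cdot 22 = \frac{11}{4}$)
$g{\left(j \right)} = -7 + j^{2}$
$Z{\left(-22,-1 \right)} - 206 g{\left(18 \right)} = \frac{11}{4} - 206 \left(-7 + 18^{2}\right) = \frac{11}{4} - 206 \left(-7 + 324\right) = \frac{11}{4} - 65302 = - \frac{261197}{4}$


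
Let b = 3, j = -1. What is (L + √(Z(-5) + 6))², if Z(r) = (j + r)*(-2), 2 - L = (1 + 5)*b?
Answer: 274 - 96*√2 ≈ 138.24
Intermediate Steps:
L = -16 (L = 2 - (1 + 5)*3 = 2 - 6*3 = 2 - 1*18 = 2 - 18 = -16)
Z(r) = 2 - 2*r (Z(r) = (-1 + r)*(-2) = 2 - 2*r)
(L + √(Z(-5) + 6))² = (-16 + √((2 - 2*(-5)) + 6))² = (-16 + √((2 + 10) + 6))² = (-16 + √(12 + 6))² = (-16 + √18)² = (-16 + 3*√2)²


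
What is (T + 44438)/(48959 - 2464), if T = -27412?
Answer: 17026/46495 ≈ 0.36619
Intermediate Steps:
(T + 44438)/(48959 - 2464) = (-27412 + 44438)/(48959 - 2464) = 17026/46495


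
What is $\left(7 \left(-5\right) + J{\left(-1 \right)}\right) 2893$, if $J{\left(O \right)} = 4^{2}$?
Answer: $-54967$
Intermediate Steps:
$J{\left(O \right)} = 16$
$\left(7 \left(-5\right) + J{\left(-1 \right)}\right) 2893 = \left(7 \left(-5\right) + 16\right) 2893 = \left(-35 + 16\right) 2893 = \left(-19\right) 2893 = -54967$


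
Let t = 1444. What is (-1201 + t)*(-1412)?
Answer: -343116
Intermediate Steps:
(-1201 + t)*(-1412) = (-1201 + 1444)*(-1412) = 243*(-1412) = -343116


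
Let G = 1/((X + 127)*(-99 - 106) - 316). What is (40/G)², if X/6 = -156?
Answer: 43839759745600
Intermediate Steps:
X = -936 (X = 6*(-156) = -936)
G = 1/165529 (G = 1/((-936 + 127)*(-99 - 106) - 316) = 1/(-809*(-205) - 316) = 1/(165845 - 316) = 1/165529 ≈ 6.0412e-6)
(40/G)² = (40/(1/165529))² = (40*165529)² = 6621160² = 43839759745600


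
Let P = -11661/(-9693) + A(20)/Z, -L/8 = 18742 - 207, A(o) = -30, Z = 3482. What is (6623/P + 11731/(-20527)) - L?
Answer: 21214975303278749/137916848654 ≈ 1.5382e+5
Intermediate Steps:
L = -148280 (L = -8*(18742 - 207) = -8*18535 = -148280)
P = 6718802/5625171 (P = -11661/(-9693) - 30/3482 = -11661*(-1/9693) - 30*1/3482 = 3887/3231 - 15/1741 = 6718802/5625171 ≈ 1.1944)
(6623/P + 11731/(-20527)) - L = (6623/(6718802/5625171) + 11731/(-20527)) - 1*(-148280) = (6623*(5625171/6718802) + 11731*(-1/20527)) + 148280 = (37255507533/6718802 - 11731/20527) + 148280 = 764664984863629/137916848654 + 148280 = 21214975303278749/137916848654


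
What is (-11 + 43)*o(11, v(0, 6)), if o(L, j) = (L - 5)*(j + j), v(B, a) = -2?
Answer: -768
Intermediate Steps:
o(L, j) = 2*j*(-5 + L) (o(L, j) = (-5 + L)*(2*j) = 2*j*(-5 + L))
(-11 + 43)*o(11, v(0, 6)) = (-11 + 43)*(2*(-2)*(-5 + 11)) = 32*(2*(-2)*6) = 32*(-24) = -768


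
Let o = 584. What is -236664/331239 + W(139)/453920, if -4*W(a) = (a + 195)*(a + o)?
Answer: -84949057953/100237337920 ≈ -0.84748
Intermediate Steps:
W(a) = -(195 + a)*(584 + a)/4 (W(a) = -(a + 195)*(a + 584)/4 = -(195 + a)*(584 + a)/4)
-236664/331239 + W(139)/453920 = -236664/331239 + (-28470 - 779/4*139 - 1/4*139**2)/453920 = -236664*1/331239 + (-28470 - 108281/4 - 1/4*19321)*(1/453920) = -78888/110413 + (-28470 - 108281/4 - 19321/4)*(1/453920) = -78888/110413 - 120741/2*1/453920 = -78888/110413 - 120741/907840 = -84949057953/100237337920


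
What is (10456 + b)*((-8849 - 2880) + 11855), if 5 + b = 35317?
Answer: 5766768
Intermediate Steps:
b = 35312 (b = -5 + 35317 = 35312)
(10456 + b)*((-8849 - 2880) + 11855) = (10456 + 35312)*((-8849 - 2880) + 11855) = 45768*(-11729 + 11855) = 45768*126 = 5766768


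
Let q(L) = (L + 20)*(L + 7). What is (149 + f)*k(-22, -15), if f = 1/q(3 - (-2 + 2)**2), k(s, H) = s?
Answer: -376981/115 ≈ -3278.1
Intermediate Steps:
q(L) = (7 + L)*(20 + L) (q(L) = (20 + L)*(7 + L) = (7 + L)*(20 + L))
f = 1/230 (f = 1/(140 + (3 - (-2 + 2)**2)**2 + 27*(3 - (-2 + 2)**2)) = 1/(140 + (3 - 1*0**2)**2 + 27*(3 - 1*0**2)) = 1/(140 + (3 - 1*0)**2 + 27*(3 - 1*0)) = 1/(140 + (3 + 0)**2 + 27*(3 + 0)) = 1/(140 + 3**2 + 27*3) = 1/(140 + 9 + 81) = 1/230 ≈ 0.0043478)
(149 + f)*k(-22, -15) = (149 + 1/230)*(-22) = (34271/230)*(-22) = -376981/115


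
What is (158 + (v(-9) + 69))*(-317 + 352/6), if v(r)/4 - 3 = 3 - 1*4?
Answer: -182125/3 ≈ -60708.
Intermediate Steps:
v(r) = 8 (v(r) = 12 + 4*(3 - 1*4) = 12 + 4*(3 - 4) = 12 + 4*(-1) = 12 - 4 = 8)
(158 + (v(-9) + 69))*(-317 + 352/6) = (158 + (8 + 69))*(-317 + 352/6) = (158 + 77)*(-317 + 352*(⅙)) = 235*(-317 + 176/3) = 235*(-775/3) = -182125/3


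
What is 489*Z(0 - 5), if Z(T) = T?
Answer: -2445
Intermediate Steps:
489*Z(0 - 5) = 489*(0 - 5) = 489*(-5) = -2445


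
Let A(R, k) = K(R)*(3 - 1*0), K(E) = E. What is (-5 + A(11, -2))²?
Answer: 784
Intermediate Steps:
A(R, k) = 3*R (A(R, k) = R*(3 - 1*0) = R*(3 + 0) = R*3 = 3*R)
(-5 + A(11, -2))² = (-5 + 3*11)² = (-5 + 33)² = 28² = 784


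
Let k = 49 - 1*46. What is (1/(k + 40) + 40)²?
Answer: 2961841/1849 ≈ 1601.9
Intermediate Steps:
k = 3 (k = 49 - 46 = 3)
(1/(k + 40) + 40)² = (1/(3 + 40) + 40)² = (1/43 + 40)² = (1721/43)² = 2961841/1849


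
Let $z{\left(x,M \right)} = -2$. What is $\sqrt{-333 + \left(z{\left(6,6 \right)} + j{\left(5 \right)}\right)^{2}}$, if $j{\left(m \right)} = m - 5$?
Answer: $i \sqrt{329} \approx 18.138 i$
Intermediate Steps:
$j{\left(m \right)} = -5 + m$ ($j{\left(m \right)} = m - 5 = -5 + m$)
$\sqrt{-333 + \left(z{\left(6,6 \right)} + j{\left(5 \right)}\right)^{2}} = \sqrt{-333 + \left(-2 + \left(-5 + 5\right)\right)^{2}} = \sqrt{-333 + \left(-2 + 0\right)^{2}} = \sqrt{-333 + \left(-2\right)^{2}} = \sqrt{-333 + 4} = \sqrt{-329} = i \sqrt{329}$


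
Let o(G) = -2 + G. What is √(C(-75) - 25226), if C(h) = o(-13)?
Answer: I*√25241 ≈ 158.87*I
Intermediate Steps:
C(h) = -15 (C(h) = -2 - 13 = -15)
√(C(-75) - 25226) = √(-15 - 25226) = √(-25241) = I*√25241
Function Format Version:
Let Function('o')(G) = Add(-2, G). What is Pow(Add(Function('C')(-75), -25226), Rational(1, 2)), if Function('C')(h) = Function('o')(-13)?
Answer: Mul(I, Pow(25241, Rational(1, 2))) ≈ Mul(158.87, I)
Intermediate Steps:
Function('C')(h) = -15 (Function('C')(h) = Add(-2, -13) = -15)
Pow(Add(Function('C')(-75), -25226), Rational(1, 2)) = Pow(Add(-15, -25226), Rational(1, 2)) = Pow(-25241, Rational(1, 2)) = Mul(I, Pow(25241, Rational(1, 2)))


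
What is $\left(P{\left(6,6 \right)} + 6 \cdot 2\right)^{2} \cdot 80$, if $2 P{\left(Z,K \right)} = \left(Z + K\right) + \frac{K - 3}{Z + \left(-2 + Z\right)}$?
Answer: $\frac{131769}{5} \approx 26354.0$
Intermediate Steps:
$P{\left(Z,K \right)} = \frac{K}{2} + \frac{Z}{2} + \frac{-3 + K}{2 \left(-2 + 2 Z\right)}$ ($P{\left(Z,K \right)} = \frac{\left(Z + K\right) + \frac{K - 3}{Z + \left(-2 + Z\right)}}{2} = \frac{\left(K + Z\right) + \frac{-3 + K}{-2 + 2 Z}}{2} = \frac{K + Z + \frac{-3 + K}{-2 + 2 Z}}{2} = \frac{K}{2} + \frac{Z}{2} + \frac{-3 + K}{2 \left(-2 + 2 Z\right)}$)
$\left(P{\left(6,6 \right)} + 6 \cdot 2\right)^{2} \cdot 80 = \left(\frac{-3 - 6 - 12 + 2 \cdot 6^{2} + 2 \cdot 6 \cdot 6}{4 \left(-1 + 6\right)} + 6 \cdot 2\right)^{2} \cdot 80 = \left(\frac{-3 - 6 - 12 + 2 \cdot 36 + 72}{4 \cdot 5} + 12\right)^{2} \cdot 80 = \left(\frac{1}{4} \cdot \frac{1}{5} \left(-3 - 6 - 12 + 72 + 72\right) + 12\right)^{2} \cdot 80 = \left(\frac{1}{4} \cdot \frac{1}{5} \cdot 123 + 12\right)^{2} \cdot 80 = \left(\frac{123}{20} + 12\right)^{2} \cdot 80 = \left(\frac{363}{20}\right)^{2} \cdot 80 = \frac{131769}{400} \cdot 80 = \frac{131769}{5}$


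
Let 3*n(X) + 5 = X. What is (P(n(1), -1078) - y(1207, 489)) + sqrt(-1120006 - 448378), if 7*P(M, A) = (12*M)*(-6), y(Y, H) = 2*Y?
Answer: -16802/7 + 8*I*sqrt(24506) ≈ -2400.3 + 1252.4*I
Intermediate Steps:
n(X) = -5/3 + X/3
P(M, A) = -72*M/7 (P(M, A) = ((12*M)*(-6))/7 = (-72*M)/7 = -72*M/7)
(P(n(1), -1078) - y(1207, 489)) + sqrt(-1120006 - 448378) = (-72*(-5/3 + (1/3)*1)/7 - 2*1207) + sqrt(-1120006 - 448378) = (-72*(-5/3 + 1/3)/7 - 1*2414) + sqrt(-1568384) = (-72/7*(-4/3) - 2414) + 8*I*sqrt(24506) = (96/7 - 2414) + 8*I*sqrt(24506) = -16802/7 + 8*I*sqrt(24506)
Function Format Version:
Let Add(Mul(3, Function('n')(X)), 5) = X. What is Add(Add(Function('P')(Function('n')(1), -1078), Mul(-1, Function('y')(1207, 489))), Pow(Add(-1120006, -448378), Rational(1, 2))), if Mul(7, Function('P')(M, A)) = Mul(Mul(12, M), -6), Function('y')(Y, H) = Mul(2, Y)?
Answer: Add(Rational(-16802, 7), Mul(8, I, Pow(24506, Rational(1, 2)))) ≈ Add(-2400.3, Mul(1252.4, I))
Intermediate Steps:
Function('n')(X) = Add(Rational(-5, 3), Mul(Rational(1, 3), X))
Function('P')(M, A) = Mul(Rational(-72, 7), M) (Function('P')(M, A) = Mul(Rational(1, 7), Mul(Mul(12, M), -6)) = Mul(Rational(1, 7), Mul(-72, M)) = Mul(Rational(-72, 7), M))
Add(Add(Function('P')(Function('n')(1), -1078), Mul(-1, Function('y')(1207, 489))), Pow(Add(-1120006, -448378), Rational(1, 2))) = Add(Add(Mul(Rational(-72, 7), Add(Rational(-5, 3), Mul(Rational(1, 3), 1))), Mul(-1, Mul(2, 1207))), Pow(Add(-1120006, -448378), Rational(1, 2))) = Add(Add(Mul(Rational(-72, 7), Add(Rational(-5, 3), Rational(1, 3))), Mul(-1, 2414)), Pow(-1568384, Rational(1, 2))) = Add(Add(Mul(Rational(-72, 7), Rational(-4, 3)), -2414), Mul(8, I, Pow(24506, Rational(1, 2)))) = Add(Add(Rational(96, 7), -2414), Mul(8, I, Pow(24506, Rational(1, 2)))) = Add(Rational(-16802, 7), Mul(8, I, Pow(24506, Rational(1, 2))))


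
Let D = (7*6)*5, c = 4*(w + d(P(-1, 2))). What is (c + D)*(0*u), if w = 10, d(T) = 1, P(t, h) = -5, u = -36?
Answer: 0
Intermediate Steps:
c = 44 (c = 4*(10 + 1) = 4*11 = 44)
D = 210 (D = 42*5 = 210)
(c + D)*(0*u) = (44 + 210)*(0*(-36)) = 254*0 = 0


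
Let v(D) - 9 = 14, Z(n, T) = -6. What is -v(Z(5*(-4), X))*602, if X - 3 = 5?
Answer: -13846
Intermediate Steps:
X = 8 (X = 3 + 5 = 8)
v(D) = 23 (v(D) = 9 + 14 = 23)
-v(Z(5*(-4), X))*602 = -23*602 = -1*13846 = -13846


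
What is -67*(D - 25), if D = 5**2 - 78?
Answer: 5226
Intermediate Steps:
D = -53 (D = 25 - 78 = -53)
-67*(D - 25) = -67*(-53 - 25) = -67*(-78) = 5226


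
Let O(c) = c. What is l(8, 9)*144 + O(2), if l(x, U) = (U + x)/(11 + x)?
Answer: 2486/19 ≈ 130.84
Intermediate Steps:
l(x, U) = (U + x)/(11 + x)
l(8, 9)*144 + O(2) = ((9 + 8)/(11 + 8))*144 + 2 = (17/19)*144 + 2 = 2448/19 + 2 = 2486/19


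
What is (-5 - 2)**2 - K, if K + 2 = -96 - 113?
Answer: 260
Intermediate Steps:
K = -211 (K = -2 + (-96 - 113) = -2 - 209 = -211)
(-5 - 2)**2 - K = (-5 - 2)**2 - 1*(-211) = (-7)**2 + 211 = 49 + 211 = 260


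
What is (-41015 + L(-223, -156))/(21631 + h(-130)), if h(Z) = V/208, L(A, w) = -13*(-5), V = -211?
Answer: -946400/499893 ≈ -1.8932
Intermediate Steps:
L(A, w) = 65
h(Z) = -211/208
(-41015 + L(-223, -156))/(21631 + h(-130)) = (-41015 + 65)/(21631 - 211/208) = -40950/4499037/208 = -40950*208/4499037 = -946400/499893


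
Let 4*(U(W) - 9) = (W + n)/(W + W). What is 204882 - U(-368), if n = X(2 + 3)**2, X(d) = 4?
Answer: 18848305/92 ≈ 2.0487e+5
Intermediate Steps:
n = 16 (n = 4**2 = 16)
U(W) = 9 + (16 + W)/(8*W) (U(W) = 9 + ((W + 16)/(W + W))/4 = 9 + ((16 + W)/((2*W)))/4 = 9 + ((16 + W)*(1/(2*W)))/4 = 9 + ((16 + W)/(2*W))/4 = 9 + (16 + W)/(8*W))
204882 - U(-368) = 204882 - (73/8 + 2/(-368)) = 204882 - (73/8 + 2*(-1/368)) = 204882 - (73/8 - 1/184) = 204882 - 1*839/92 = 204882 - 839/92 = 18848305/92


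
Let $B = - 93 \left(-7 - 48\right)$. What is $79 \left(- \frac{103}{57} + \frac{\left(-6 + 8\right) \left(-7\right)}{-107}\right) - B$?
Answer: $- \frac{32004002}{6099} \approx -5247.4$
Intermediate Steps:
$B = 5115$ ($B = \left(-93\right) \left(-55\right) = 5115$)
$79 \left(- \frac{103}{57} + \frac{\left(-6 + 8\right) \left(-7\right)}{-107}\right) - B = 79 \left(- \frac{103}{57} + \frac{\left(-6 + 8\right) \left(-7\right)}{-107}\right) - 5115 = 79 \left(\left(-103\right) \frac{1}{57} + 2 \left(-7\right) \left(- \frac{1}{107}\right)\right) - 5115 = 79 \left(- \frac{103}{57} - - \frac{14}{107}\right) - 5115 = 79 \left(- \frac{103}{57} + \frac{14}{107}\right) - 5115 = 79 \left(- \frac{10223}{6099}\right) - 5115 = - \frac{807617}{6099} - 5115 = - \frac{32004002}{6099}$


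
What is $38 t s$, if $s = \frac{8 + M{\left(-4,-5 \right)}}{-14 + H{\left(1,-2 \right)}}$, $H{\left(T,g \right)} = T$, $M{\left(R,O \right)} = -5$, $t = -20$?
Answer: $\frac{2280}{13} \approx 175.38$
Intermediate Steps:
$s = - \frac{3}{13}$ ($s = \frac{8 - 5}{-14 + 1} = \frac{3}{-13} = 3 \left(- \frac{1}{13}\right) = - \frac{3}{13} \approx -0.23077$)
$38 t s = 38 \left(-20\right) \left(- \frac{3}{13}\right) = \left(-760\right) \left(- \frac{3}{13}\right) = \frac{2280}{13}$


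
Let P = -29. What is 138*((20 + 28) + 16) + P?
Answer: 8803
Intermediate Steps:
138*((20 + 28) + 16) + P = 138*((20 + 28) + 16) - 29 = 138*(48 + 16) - 29 = 138*64 - 29 = 8832 - 29 = 8803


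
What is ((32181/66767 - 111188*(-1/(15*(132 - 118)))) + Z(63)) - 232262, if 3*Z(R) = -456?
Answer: -232233036841/1001505 ≈ -2.3188e+5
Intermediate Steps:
Z(R) = -152 (Z(R) = (1/3)*(-456) = -152)
((32181/66767 - 111188*(-1/(15*(132 - 118)))) + Z(63)) - 232262 = ((32181/66767 - 111188*(-1/(15*(132 - 118)))) - 152) - 232262 = ((32181*(1/66767) - 111188/((-15*14))) - 152) - 232262 = ((32181/66767 - 111188/(-210)) - 152) - 232262 = ((32181/66767 - 111188*(-1/210)) - 152) - 232262 = ((32181/66767 + 7942/15) - 152) - 232262 = (530746229/1001505 - 152) - 232262 = 378517469/1001505 - 232262 = -232233036841/1001505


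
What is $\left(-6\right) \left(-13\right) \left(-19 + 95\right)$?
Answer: $5928$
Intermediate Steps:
$\left(-6\right) \left(-13\right) \left(-19 + 95\right) = 78 \cdot 76 = 5928$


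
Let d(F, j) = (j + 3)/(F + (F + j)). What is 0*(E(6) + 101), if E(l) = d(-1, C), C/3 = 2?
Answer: 0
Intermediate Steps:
C = 6 (C = 3*2 = 6)
d(F, j) = (3 + j)/(j + 2*F)
E(l) = 9/4 (E(l) = (3 + 6)/(6 + 2*(-1)) = 9/(6 - 2) = 9/4)
0*(E(6) + 101) = 0*(9/4 + 101) = 0*(413/4) = 0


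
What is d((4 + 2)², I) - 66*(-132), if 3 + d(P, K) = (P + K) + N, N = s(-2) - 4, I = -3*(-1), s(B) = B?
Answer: 8742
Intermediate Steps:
I = 3
N = -6 (N = -2 - 4 = -6)
d(P, K) = -9 + K + P (d(P, K) = -3 + ((P + K) - 6) = -3 + ((K + P) - 6) = -3 + (-6 + K + P) = -9 + K + P)
d((4 + 2)², I) - 66*(-132) = (-9 + 3 + (4 + 2)²) - 66*(-132) = (-9 + 3 + 6²) + 8712 = (-9 + 3 + 36) + 8712 = 30 + 8712 = 8742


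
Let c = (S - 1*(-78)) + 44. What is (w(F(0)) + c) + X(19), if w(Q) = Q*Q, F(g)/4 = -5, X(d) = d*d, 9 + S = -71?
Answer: 803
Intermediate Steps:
S = -80 (S = -9 - 71 = -80)
X(d) = d²
F(g) = -20 (F(g) = 4*(-5) = -20)
w(Q) = Q²
c = 42 (c = (-80 - 1*(-78)) + 44 = (-80 + 78) + 44 = -2 + 44 = 42)
(w(F(0)) + c) + X(19) = ((-20)² + 42) + 19² = (400 + 42) + 361 = 442 + 361 = 803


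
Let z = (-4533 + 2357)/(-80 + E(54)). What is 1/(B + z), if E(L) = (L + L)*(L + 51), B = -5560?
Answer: -2815/15651944 ≈ -0.00017985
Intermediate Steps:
E(L) = 2*L*(51 + L) (E(L) = (2*L)*(51 + L) = 2*L*(51 + L))
z = -544/2815 (z = (-4533 + 2357)/(-80 + 2*54*(51 + 54)) = -2176/(-80 + 2*54*105) = -2176/(-80 + 11340) = -2176/11260 = -2176*1/11260 = -544/2815 ≈ -0.19325)
1/(B + z) = 1/(-5560 - 544/2815) = 1/(-15651944/2815) = -2815/15651944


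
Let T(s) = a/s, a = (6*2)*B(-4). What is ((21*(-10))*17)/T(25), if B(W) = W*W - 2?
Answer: -2125/4 ≈ -531.25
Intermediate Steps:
B(W) = -2 + W**2 (B(W) = W**2 - 2 = -2 + W**2)
a = 168 (a = (6*2)*(-2 + (-4)**2) = 12*(-2 + 16) = 12*14 = 168)
T(s) = 168/s
((21*(-10))*17)/T(25) = ((21*(-10))*17)/((168/25)) = (-210*17)/((168*(1/25))) = -3570/168/25 = -3570*25/168 = -2125/4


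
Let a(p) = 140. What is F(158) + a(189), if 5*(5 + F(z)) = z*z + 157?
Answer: 25796/5 ≈ 5159.2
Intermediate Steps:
F(z) = 132/5 + z²/5 (F(z) = -5 + (z*z + 157)/5 = -5 + (z² + 157)/5 = -5 + (157 + z²)/5 = -5 + (157/5 + z²/5) = 132/5 + z²/5)
F(158) + a(189) = (132/5 + (⅕)*158²) + 140 = (132/5 + (⅕)*24964) + 140 = (132/5 + 24964/5) + 140 = 25096/5 + 140 = 25796/5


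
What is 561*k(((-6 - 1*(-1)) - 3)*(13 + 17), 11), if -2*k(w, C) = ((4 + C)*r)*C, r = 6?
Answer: -277695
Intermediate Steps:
k(w, C) = -C*(24 + 6*C)/2 (k(w, C) = -(4 + C)*6*C/2 = -(24 + 6*C)*C/2 = -C*(24 + 6*C)/2)
561*k(((-6 - 1*(-1)) - 3)*(13 + 17), 11) = 561*(-3*11*(4 + 11)) = 561*(-3*11*15) = 561*(-495) = -277695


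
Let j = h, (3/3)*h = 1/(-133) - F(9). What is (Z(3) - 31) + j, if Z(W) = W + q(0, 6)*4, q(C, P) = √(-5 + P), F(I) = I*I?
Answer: -13966/133 ≈ -105.01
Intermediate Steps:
F(I) = I²
Z(W) = 4 + W (Z(W) = W + √(-5 + 6)*4 = W + √1*4 = W + 1*4 = W + 4 = 4 + W)
h = -10774/133 (h = 1/(-133) - 1*9² = -1/133 - 1*81 = -1/133 - 81 = -10774/133 ≈ -81.008)
j = -10774/133 ≈ -81.008
(Z(3) - 31) + j = ((4 + 3) - 31) - 10774/133 = (7 - 31) - 10774/133 = -24 - 10774/133 = -13966/133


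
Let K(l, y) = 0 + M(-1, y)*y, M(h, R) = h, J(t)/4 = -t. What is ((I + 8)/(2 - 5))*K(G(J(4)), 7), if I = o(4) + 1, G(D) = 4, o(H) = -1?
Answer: 56/3 ≈ 18.667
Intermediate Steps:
J(t) = -4*t (J(t) = 4*(-t) = -4*t)
I = 0 (I = -1 + 1 = 0)
K(l, y) = -y (K(l, y) = 0 - y = -y)
((I + 8)/(2 - 5))*K(G(J(4)), 7) = ((0 + 8)/(2 - 5))*(-1*7) = (8/(-3))*(-7) = (8*(-⅓))*(-7) = -8/3*(-7) = 56/3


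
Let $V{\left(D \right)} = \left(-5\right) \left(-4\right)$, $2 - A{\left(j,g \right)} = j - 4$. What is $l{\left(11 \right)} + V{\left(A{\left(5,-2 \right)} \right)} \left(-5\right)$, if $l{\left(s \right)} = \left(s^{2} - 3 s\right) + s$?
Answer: $-1$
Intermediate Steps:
$A{\left(j,g \right)} = 6 - j$ ($A{\left(j,g \right)} = 2 - \left(j - 4\right) = 2 - \left(-4 + j\right) = 6 - j$)
$V{\left(D \right)} = 20$
$l{\left(s \right)} = s^{2} - 2 s$
$l{\left(11 \right)} + V{\left(A{\left(5,-2 \right)} \right)} \left(-5\right) = 11 \left(-2 + 11\right) + 20 \left(-5\right) = 11 \cdot 9 - 100 = 99 - 100 = -1$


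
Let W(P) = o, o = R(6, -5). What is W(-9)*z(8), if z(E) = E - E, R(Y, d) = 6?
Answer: 0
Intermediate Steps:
o = 6
z(E) = 0
W(P) = 6
W(-9)*z(8) = 6*0 = 0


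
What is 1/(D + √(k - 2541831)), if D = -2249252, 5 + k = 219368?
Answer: -562313/1264784220493 - 3*I*√64513/2529568440986 ≈ -4.4459e-7 - 3.0123e-10*I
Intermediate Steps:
k = 219363 (k = -5 + 219368 = 219363)
1/(D + √(k - 2541831)) = 1/(-2249252 + √(219363 - 2541831)) = 1/(-2249252 + √(-2322468)) = 1/(-2249252 + 6*I*√64513)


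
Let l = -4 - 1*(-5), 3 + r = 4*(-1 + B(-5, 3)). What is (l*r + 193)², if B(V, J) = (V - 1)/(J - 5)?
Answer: 39204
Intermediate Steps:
B(V, J) = (-1 + V)/(-5 + J)
r = 5 (r = -3 + 4*(-1 + (-1 - 5)/(-5 + 3)) = -3 + 4*(-1 - 6/(-2)) = -3 + 4*(-1 - ½*(-6)) = -3 + 4*(-1 + 3) = -3 + 4*2 = -3 + 8 = 5)
l = 1 (l = -4 + 5 = 1)
(l*r + 193)² = (1*5 + 193)² = (5 + 193)² = 198² = 39204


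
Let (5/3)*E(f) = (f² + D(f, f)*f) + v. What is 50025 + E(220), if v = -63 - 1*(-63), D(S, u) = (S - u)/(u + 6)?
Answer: 79065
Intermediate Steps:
D(S, u) = (S - u)/(6 + u)
v = 0 (v = -63 + 63 = 0)
E(f) = 3*f²/5 (E(f) = 3*((f² + ((f - f)/(6 + f))*f) + 0)/5 = 3*((f² + (0/(6 + f))*f) + 0)/5 = 3*((f² + 0*f) + 0)/5 = 3*((f² + 0) + 0)/5 = 3*(f² + 0)/5 = 3*f²/5)
50025 + E(220) = 50025 + (⅗)*220² = 50025 + (⅗)*48400 = 50025 + 29040 = 79065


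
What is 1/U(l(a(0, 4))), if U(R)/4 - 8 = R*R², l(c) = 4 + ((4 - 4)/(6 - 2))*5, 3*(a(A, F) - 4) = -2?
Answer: 1/288 ≈ 0.0034722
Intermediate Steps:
a(A, F) = 10/3 (a(A, F) = 4 + (⅓)*(-2) = 4 - ⅔ = 10/3)
l(c) = 4 (l(c) = 4 + (0/4)*5 = 4 + (0*(¼))*5 = 4 + 0*5 = 4 + 0 = 4)
U(R) = 32 + 4*R³ (U(R) = 32 + 4*(R*R²) = 32 + 4*R³)
1/U(l(a(0, 4))) = 1/(32 + 4*4³) = 1/(32 + 4*64) = 1/(32 + 256) = 1/288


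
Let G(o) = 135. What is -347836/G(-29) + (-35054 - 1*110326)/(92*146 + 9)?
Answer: -4694889976/1814535 ≈ -2587.4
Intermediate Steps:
-347836/G(-29) + (-35054 - 1*110326)/(92*146 + 9) = -347836/135 + (-35054 - 1*110326)/(92*146 + 9) = -347836*1/135 + (-35054 - 110326)/(13432 + 9) = -347836/135 - 145380/13441 = -4694889976/1814535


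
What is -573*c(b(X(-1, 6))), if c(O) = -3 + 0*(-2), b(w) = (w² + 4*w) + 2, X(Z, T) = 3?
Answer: 1719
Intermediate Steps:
b(w) = 2 + w² + 4*w
c(O) = -3 (c(O) = -3 + 0 = -3)
-573*c(b(X(-1, 6))) = -573*(-3) = 1719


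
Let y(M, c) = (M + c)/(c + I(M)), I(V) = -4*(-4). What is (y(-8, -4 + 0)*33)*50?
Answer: -1650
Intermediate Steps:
I(V) = 16
y(M, c) = (M + c)/(16 + c) (y(M, c) = (M + c)/(c + 16) = (M + c)/(16 + c))
(y(-8, -4 + 0)*33)*50 = (((-8 + (-4 + 0))/(16 + (-4 + 0)))*33)*50 = (((-8 - 4)/(16 - 4))*33)*50 = ((-12/12)*33)*50 = (((1/12)*(-12))*33)*50 = -1*33*50 = -33*50 = -1650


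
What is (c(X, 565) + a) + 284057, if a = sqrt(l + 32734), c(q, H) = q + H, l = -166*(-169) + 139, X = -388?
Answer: 284234 + sqrt(60927) ≈ 2.8448e+5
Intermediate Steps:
l = 28193 (l = 28054 + 139 = 28193)
c(q, H) = H + q
a = sqrt(60927) (a = sqrt(28193 + 32734) = sqrt(60927) ≈ 246.83)
(c(X, 565) + a) + 284057 = ((565 - 388) + sqrt(60927)) + 284057 = (177 + sqrt(60927)) + 284057 = 284234 + sqrt(60927)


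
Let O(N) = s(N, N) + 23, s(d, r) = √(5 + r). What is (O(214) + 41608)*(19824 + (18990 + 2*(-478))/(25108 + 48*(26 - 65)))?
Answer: 9588628810119/11618 + 230324249*√219/11618 ≈ 8.2562e+8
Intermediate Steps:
O(N) = 23 + √(5 + N) (O(N) = √(5 + N) + 23 = 23 + √(5 + N))
(O(214) + 41608)*(19824 + (18990 + 2*(-478))/(25108 + 48*(26 - 65))) = ((23 + √(5 + 214)) + 41608)*(19824 + (18990 + 2*(-478))/(25108 + 48*(26 - 65))) = ((23 + √219) + 41608)*(19824 + (18990 - 956)/(25108 + 48*(-39))) = (41631 + √219)*(19824 + 18034/(25108 - 1872)) = (41631 + √219)*(19824 + 18034/23236) = (41631 + √219)*(19824 + 18034*(1/23236)) = (41631 + √219)*(19824 + 9017/11618) = (41631 + √219)*(230324249/11618) = 9588628810119/11618 + 230324249*√219/11618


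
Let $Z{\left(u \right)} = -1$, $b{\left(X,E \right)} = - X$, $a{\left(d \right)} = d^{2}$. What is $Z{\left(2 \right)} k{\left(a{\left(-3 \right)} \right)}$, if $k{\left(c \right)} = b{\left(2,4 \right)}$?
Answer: $2$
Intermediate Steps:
$k{\left(c \right)} = -2$ ($k{\left(c \right)} = \left(-1\right) 2 = -2$)
$Z{\left(2 \right)} k{\left(a{\left(-3 \right)} \right)} = \left(-1\right) \left(-2\right) = 2$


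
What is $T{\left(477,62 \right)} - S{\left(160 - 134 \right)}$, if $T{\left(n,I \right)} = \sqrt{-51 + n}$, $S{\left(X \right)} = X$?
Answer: $-26 + \sqrt{426} \approx -5.3602$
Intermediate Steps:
$T{\left(477,62 \right)} - S{\left(160 - 134 \right)} = \sqrt{-51 + 477} - \left(160 - 134\right) = \sqrt{426} - \left(160 - 134\right) = \sqrt{426} - 26 = -26 + \sqrt{426}$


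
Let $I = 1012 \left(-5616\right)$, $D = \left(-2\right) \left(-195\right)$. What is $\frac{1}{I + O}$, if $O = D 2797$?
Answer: $- \frac{1}{4592562} \approx -2.1774 \cdot 10^{-7}$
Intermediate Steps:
$D = 390$
$I = -5683392$
$O = 1090830$ ($O = 390 \cdot 2797 = 1090830$)
$\frac{1}{I + O} = \frac{1}{-5683392 + 1090830} = \frac{1}{-4592562} = - \frac{1}{4592562}$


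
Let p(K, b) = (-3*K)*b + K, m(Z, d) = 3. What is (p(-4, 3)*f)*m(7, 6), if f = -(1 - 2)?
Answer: 96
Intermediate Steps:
p(K, b) = K - 3*K*b (p(K, b) = -3*K*b + K = K - 3*K*b)
f = 1 (f = -1*(-1) = 1)
(p(-4, 3)*f)*m(7, 6) = (-4*(1 - 3*3)*1)*3 = (-4*(1 - 9)*1)*3 = (-4*(-8)*1)*3 = (32*1)*3 = 32*3 = 96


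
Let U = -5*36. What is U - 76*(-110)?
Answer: 8180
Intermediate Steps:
U = -180
U - 76*(-110) = -180 - 76*(-110) = -180 + 8360 = 8180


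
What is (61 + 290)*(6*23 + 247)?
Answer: 135135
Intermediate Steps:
(61 + 290)*(6*23 + 247) = 351*(138 + 247) = 351*385 = 135135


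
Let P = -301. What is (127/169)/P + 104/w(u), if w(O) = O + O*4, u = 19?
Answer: 5278311/4832555 ≈ 1.0922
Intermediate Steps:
w(O) = 5*O (w(O) = O + 4*O = 5*O)
(127/169)/P + 104/w(u) = (127/169)/(-301) + 104/((5*19)) = (127*(1/169))*(-1/301) + 104/95 = (127/169)*(-1/301) + 104*(1/95) = -127/50869 + 104/95 = 5278311/4832555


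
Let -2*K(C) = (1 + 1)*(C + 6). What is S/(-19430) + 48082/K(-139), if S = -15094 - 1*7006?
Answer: 93717256/258419 ≈ 362.66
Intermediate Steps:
S = -22100 (S = -15094 - 7006 = -22100)
K(C) = -6 - C (K(C) = -(1 + 1)*(C + 6)/2 = -(6 + C) = -(12 + 2*C)/2 = -6 - C)
S/(-19430) + 48082/K(-139) = -22100/(-19430) + 48082/(-6 - 1*(-139)) = -22100*(-1/19430) + 48082/(-6 + 139) = 2210/1943 + 48082/133 = 93717256/258419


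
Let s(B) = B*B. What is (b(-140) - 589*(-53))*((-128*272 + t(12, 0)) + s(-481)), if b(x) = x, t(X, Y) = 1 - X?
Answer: 6107687118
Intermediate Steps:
s(B) = B**2
(b(-140) - 589*(-53))*((-128*272 + t(12, 0)) + s(-481)) = (-140 - 589*(-53))*((-128*272 + (1 - 1*12)) + (-481)**2) = (-140 + 31217)*((-34816 + (1 - 12)) + 231361) = 31077*((-34816 - 11) + 231361) = 31077*(-34827 + 231361) = 31077*196534 = 6107687118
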